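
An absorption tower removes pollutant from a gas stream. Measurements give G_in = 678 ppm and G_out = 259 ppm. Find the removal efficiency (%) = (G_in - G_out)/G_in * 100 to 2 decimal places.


Efficiency = (G_in - G_out) / G_in * 100%
Efficiency = (678 - 259) / 678 * 100
Efficiency = 419 / 678 * 100
Efficiency = 61.80%


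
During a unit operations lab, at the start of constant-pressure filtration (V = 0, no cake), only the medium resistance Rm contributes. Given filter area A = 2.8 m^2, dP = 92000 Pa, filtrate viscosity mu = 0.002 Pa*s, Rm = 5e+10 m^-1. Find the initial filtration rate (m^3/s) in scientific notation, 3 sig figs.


rate = A * dP / (mu * Rm)
rate = 2.8 * 92000 / (0.002 * 5e+10)
rate = 257600.0 / 1.000e+08
rate = 2.58e-03 m^3/s


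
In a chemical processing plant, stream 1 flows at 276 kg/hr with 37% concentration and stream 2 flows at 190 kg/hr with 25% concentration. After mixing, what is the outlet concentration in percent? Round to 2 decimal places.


Mass balance on solute: F1*x1 + F2*x2 = F3*x3
F3 = F1 + F2 = 276 + 190 = 466 kg/hr
x3 = (F1*x1 + F2*x2)/F3
x3 = (276*0.37 + 190*0.25) / 466
x3 = 32.11%


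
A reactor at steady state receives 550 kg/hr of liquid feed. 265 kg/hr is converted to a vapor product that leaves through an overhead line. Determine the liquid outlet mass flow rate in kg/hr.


Steady-state mass balance on the main outlet: F_out = F_in - F_removed
F_out = 550 - 265
F_out = 285 kg/hr


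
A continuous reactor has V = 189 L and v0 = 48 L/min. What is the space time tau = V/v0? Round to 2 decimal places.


tau = V / v0
tau = 189 / 48
tau = 3.94 min


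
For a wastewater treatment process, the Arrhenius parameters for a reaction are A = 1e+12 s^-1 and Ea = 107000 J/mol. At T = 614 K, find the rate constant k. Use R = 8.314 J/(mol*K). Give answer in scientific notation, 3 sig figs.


k = A * exp(-Ea/(R*T))
k = 1e+12 * exp(-107000 / (8.314 * 614))
k = 1e+12 * exp(-20.960681)
k = 7.89e+02


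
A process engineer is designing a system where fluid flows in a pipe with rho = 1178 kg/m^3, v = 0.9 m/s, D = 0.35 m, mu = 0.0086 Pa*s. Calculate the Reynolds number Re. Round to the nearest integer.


Re = rho * v * D / mu
Re = 1178 * 0.9 * 0.35 / 0.0086
Re = 371.07 / 0.0086
Re = 43148


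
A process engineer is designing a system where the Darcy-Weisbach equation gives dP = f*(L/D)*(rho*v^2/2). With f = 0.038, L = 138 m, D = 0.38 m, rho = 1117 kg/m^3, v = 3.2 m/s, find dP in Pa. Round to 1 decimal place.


dP = f * (L/D) * (rho*v^2/2)
dP = 0.038 * (138/0.38) * (1117*3.2^2/2)
L/D = 363.15789474
rho*v^2/2 = 1117*10.24/2 = 5719.04
dP = 0.038 * 363.15789474 * 5719.04
dP = 78922.8 Pa


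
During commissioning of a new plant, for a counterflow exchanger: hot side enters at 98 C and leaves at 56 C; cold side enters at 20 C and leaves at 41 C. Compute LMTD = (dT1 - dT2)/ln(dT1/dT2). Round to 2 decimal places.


dT1 = Th_in - Tc_out = 98 - 41 = 57
dT2 = Th_out - Tc_in = 56 - 20 = 36
LMTD = (dT1 - dT2) / ln(dT1/dT2)
LMTD = (57 - 36) / ln(57/36)
LMTD = 45.70 K


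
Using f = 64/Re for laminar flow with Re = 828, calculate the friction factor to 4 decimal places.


f = 64 / Re
f = 64 / 828
f = 0.0773


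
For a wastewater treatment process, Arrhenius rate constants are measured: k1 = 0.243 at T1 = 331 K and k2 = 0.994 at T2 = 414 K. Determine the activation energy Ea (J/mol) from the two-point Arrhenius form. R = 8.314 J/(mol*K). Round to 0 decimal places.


Ea = R * ln(k2/k1) / (1/T1 - 1/T2)
ln(k2/k1) = ln(0.994/0.243) = 1.4086758
1/T1 - 1/T2 = 1/331 - 1/414 = 0.000605689099
Ea = 8.314 * 1.4086758 / 0.000605689099
Ea = 19336 J/mol


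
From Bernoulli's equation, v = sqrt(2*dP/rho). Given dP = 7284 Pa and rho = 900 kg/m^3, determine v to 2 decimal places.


v = sqrt(2*dP/rho)
v = sqrt(2*7284/900)
v = sqrt(16.186667)
v = 4.02 m/s


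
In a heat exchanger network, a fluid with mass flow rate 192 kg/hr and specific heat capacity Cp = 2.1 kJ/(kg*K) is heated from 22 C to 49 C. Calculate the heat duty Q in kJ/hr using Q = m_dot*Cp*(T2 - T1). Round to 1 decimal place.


Q = m_dot * Cp * (T2 - T1)
Q = 192 * 2.1 * (49 - 22)
Q = 192 * 2.1 * 27
Q = 10886.4 kJ/hr


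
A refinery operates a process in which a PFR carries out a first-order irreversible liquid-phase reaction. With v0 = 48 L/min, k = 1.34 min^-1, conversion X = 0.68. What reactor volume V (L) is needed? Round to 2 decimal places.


V = (v0/k) * ln(1/(1-X))
V = (48/1.34) * ln(1/(1-0.68))
V = 35.820896 * ln(3.125)
V = 35.820896 * 1.139434
V = 40.82 L


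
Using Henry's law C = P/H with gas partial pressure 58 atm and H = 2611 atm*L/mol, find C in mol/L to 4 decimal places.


C = P / H
C = 58 / 2611
C = 0.0222 mol/L


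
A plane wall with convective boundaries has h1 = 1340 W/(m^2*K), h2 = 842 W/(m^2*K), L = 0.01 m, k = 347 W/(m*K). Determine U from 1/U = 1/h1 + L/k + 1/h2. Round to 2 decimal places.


1/U = 1/h1 + L/k + 1/h2
1/U = 1/1340 + 0.01/347 + 1/842
1/U = 0.0007462687 + 2.88184e-05 + 0.0011876485
1/U = 0.0019627356
U = 509.49 W/(m^2*K)


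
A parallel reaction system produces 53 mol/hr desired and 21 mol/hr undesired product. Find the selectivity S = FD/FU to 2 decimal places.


S = desired product rate / undesired product rate
S = 53 / 21
S = 2.52


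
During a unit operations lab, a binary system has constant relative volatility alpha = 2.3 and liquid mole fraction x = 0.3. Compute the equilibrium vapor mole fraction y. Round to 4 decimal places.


y = alpha*x / (1 + (alpha-1)*x)
y = 2.3*0.3 / (1 + (2.3-1)*0.3)
y = 0.69 / (1 + 0.39)
y = 0.69 / 1.39
y = 0.4964


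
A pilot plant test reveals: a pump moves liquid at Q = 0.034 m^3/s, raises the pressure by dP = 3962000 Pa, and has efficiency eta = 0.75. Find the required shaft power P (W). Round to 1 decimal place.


P = Q * dP / eta
P = 0.034 * 3962000 / 0.75
P = 134708.0 / 0.75
P = 179610.7 W


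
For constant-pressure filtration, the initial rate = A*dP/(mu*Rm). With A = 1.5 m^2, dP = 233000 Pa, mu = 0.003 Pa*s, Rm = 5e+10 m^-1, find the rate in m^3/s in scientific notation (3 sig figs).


rate = A * dP / (mu * Rm)
rate = 1.5 * 233000 / (0.003 * 5e+10)
rate = 349500.0 / 1.500e+08
rate = 2.33e-03 m^3/s


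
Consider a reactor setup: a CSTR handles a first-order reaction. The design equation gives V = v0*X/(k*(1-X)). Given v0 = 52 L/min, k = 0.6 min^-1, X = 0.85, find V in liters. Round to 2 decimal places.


V = v0 * X / (k * (1 - X))
V = 52 * 0.85 / (0.6 * (1 - 0.85))
V = 44.2 / (0.6 * 0.15)
V = 44.2 / 0.09
V = 491.11 L


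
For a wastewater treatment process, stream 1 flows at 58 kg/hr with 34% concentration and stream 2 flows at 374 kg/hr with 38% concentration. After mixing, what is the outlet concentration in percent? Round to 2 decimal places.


Mass balance on solute: F1*x1 + F2*x2 = F3*x3
F3 = F1 + F2 = 58 + 374 = 432 kg/hr
x3 = (F1*x1 + F2*x2)/F3
x3 = (58*0.34 + 374*0.38) / 432
x3 = 37.46%


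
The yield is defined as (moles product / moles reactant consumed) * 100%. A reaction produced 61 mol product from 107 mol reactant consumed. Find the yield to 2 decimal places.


Yield = (moles product / moles consumed) * 100%
Yield = (61 / 107) * 100
Yield = 0.5701 * 100
Yield = 57.01%


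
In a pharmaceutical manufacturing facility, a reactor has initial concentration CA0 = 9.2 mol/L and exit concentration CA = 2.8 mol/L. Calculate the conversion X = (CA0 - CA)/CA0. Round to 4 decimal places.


X = (CA0 - CA) / CA0
X = (9.2 - 2.8) / 9.2
X = 6.4 / 9.2
X = 0.6957


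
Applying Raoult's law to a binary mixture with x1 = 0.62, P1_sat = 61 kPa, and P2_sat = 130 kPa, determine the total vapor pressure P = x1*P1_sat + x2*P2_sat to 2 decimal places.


P = x1*P1_sat + x2*P2_sat
x2 = 1 - x1 = 1 - 0.62 = 0.38
P = 0.62*61 + 0.38*130
P = 37.82 + 49.4
P = 87.22 kPa


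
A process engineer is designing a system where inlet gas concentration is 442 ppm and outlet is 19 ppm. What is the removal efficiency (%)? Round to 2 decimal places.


Efficiency = (G_in - G_out) / G_in * 100%
Efficiency = (442 - 19) / 442 * 100
Efficiency = 423 / 442 * 100
Efficiency = 95.70%


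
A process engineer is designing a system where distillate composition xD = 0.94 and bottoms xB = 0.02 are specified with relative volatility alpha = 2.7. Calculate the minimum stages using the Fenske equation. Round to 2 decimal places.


N_min = ln((xD*(1-xB))/(xB*(1-xD))) / ln(alpha)
Numerator inside ln: 0.9212 / 0.0012 = 767.666667
ln(767.666667) = 6.643356
ln(alpha) = ln(2.7) = 0.993252
N_min = 6.643356 / 0.993252 = 6.69


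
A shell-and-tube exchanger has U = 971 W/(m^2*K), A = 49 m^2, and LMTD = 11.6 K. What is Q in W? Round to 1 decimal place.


Q = U * A * LMTD
Q = 971 * 49 * 11.6
Q = 551916.4 W


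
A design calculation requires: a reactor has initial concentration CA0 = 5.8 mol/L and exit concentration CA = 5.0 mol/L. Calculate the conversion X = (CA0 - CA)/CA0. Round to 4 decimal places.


X = (CA0 - CA) / CA0
X = (5.8 - 5.0) / 5.8
X = 0.8 / 5.8
X = 0.1379


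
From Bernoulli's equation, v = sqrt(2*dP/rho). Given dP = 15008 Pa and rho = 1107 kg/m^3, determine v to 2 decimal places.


v = sqrt(2*dP/rho)
v = sqrt(2*15008/1107)
v = sqrt(27.114724)
v = 5.21 m/s


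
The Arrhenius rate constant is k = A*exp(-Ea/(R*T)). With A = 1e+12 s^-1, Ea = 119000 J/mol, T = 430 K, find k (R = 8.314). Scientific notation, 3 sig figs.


k = A * exp(-Ea/(R*T))
k = 1e+12 * exp(-119000 / (8.314 * 430))
k = 1e+12 * exp(-33.286527)
k = 3.50e-03


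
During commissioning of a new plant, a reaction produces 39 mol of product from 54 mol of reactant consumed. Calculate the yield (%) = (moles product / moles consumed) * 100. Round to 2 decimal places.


Yield = (moles product / moles consumed) * 100%
Yield = (39 / 54) * 100
Yield = 0.7222 * 100
Yield = 72.22%


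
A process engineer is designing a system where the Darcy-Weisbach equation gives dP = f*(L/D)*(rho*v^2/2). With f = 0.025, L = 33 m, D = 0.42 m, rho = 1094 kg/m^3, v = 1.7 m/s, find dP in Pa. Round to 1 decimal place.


dP = f * (L/D) * (rho*v^2/2)
dP = 0.025 * (33/0.42) * (1094*1.7^2/2)
L/D = 78.57142857
rho*v^2/2 = 1094*2.89/2 = 1580.83
dP = 0.025 * 78.57142857 * 1580.83
dP = 3105.2 Pa


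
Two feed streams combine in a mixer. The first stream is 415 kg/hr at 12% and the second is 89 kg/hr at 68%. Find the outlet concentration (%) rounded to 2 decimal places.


Mass balance on solute: F1*x1 + F2*x2 = F3*x3
F3 = F1 + F2 = 415 + 89 = 504 kg/hr
x3 = (F1*x1 + F2*x2)/F3
x3 = (415*0.12 + 89*0.68) / 504
x3 = 21.89%


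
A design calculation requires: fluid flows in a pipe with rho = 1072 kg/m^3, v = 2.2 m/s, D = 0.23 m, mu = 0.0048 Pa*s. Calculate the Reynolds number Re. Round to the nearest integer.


Re = rho * v * D / mu
Re = 1072 * 2.2 * 0.23 / 0.0048
Re = 542.432 / 0.0048
Re = 113007


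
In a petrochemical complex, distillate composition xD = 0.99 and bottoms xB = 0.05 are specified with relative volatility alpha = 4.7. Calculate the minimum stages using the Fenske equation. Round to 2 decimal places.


N_min = ln((xD*(1-xB))/(xB*(1-xD))) / ln(alpha)
Numerator inside ln: 0.9405 / 0.0005 = 1881.0
ln(1881.0) = 7.539559
ln(alpha) = ln(4.7) = 1.547563
N_min = 7.539559 / 1.547563 = 4.87


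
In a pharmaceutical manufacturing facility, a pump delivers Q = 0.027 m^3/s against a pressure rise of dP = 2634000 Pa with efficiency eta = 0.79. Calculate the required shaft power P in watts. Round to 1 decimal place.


P = Q * dP / eta
P = 0.027 * 2634000 / 0.79
P = 71118.0 / 0.79
P = 90022.8 W


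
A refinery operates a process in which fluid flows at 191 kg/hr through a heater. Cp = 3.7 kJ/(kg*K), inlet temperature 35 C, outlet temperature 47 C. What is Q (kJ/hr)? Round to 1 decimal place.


Q = m_dot * Cp * (T2 - T1)
Q = 191 * 3.7 * (47 - 35)
Q = 191 * 3.7 * 12
Q = 8480.4 kJ/hr


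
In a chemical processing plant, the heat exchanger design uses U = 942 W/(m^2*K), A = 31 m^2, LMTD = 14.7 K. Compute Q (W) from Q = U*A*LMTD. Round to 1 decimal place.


Q = U * A * LMTD
Q = 942 * 31 * 14.7
Q = 429269.4 W


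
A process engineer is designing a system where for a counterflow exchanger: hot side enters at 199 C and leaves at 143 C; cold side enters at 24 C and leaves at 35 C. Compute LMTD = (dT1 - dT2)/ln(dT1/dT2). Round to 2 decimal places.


dT1 = Th_in - Tc_out = 199 - 35 = 164
dT2 = Th_out - Tc_in = 143 - 24 = 119
LMTD = (dT1 - dT2) / ln(dT1/dT2)
LMTD = (164 - 119) / ln(164/119)
LMTD = 140.30 K


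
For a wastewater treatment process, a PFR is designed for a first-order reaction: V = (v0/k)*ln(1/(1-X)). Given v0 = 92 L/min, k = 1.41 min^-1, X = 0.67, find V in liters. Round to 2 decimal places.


V = (v0/k) * ln(1/(1-X))
V = (92/1.41) * ln(1/(1-0.67))
V = 65.248227 * ln(3.030303)
V = 65.248227 * 1.108663
V = 72.34 L


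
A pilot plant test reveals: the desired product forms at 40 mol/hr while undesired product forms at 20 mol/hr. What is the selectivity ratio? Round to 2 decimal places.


S = desired product rate / undesired product rate
S = 40 / 20
S = 2.00


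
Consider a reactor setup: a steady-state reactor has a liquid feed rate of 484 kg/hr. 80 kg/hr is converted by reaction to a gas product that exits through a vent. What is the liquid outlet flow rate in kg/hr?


Steady-state mass balance on the main outlet: F_out = F_in - F_removed
F_out = 484 - 80
F_out = 404 kg/hr


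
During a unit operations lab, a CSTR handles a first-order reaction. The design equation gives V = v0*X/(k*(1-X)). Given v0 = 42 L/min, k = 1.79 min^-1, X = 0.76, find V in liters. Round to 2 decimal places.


V = v0 * X / (k * (1 - X))
V = 42 * 0.76 / (1.79 * (1 - 0.76))
V = 31.92 / (1.79 * 0.24)
V = 31.92 / 0.4296
V = 74.30 L


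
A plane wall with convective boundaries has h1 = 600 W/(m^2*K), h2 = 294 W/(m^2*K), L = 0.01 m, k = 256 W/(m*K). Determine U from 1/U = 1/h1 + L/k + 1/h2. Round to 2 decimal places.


1/U = 1/h1 + L/k + 1/h2
1/U = 1/600 + 0.01/256 + 1/294
1/U = 0.0016666667 + 3.90625e-05 + 0.0034013605
1/U = 0.0051070897
U = 195.81 W/(m^2*K)


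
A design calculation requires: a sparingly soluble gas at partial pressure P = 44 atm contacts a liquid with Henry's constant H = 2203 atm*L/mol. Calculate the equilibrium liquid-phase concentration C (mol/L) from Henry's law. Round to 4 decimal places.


C = P / H
C = 44 / 2203
C = 0.0200 mol/L


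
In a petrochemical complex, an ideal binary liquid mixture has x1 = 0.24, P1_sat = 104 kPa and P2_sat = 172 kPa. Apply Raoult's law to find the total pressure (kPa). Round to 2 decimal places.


P = x1*P1_sat + x2*P2_sat
x2 = 1 - x1 = 1 - 0.24 = 0.76
P = 0.24*104 + 0.76*172
P = 24.96 + 130.72
P = 155.68 kPa


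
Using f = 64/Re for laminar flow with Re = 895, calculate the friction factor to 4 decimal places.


f = 64 / Re
f = 64 / 895
f = 0.0715


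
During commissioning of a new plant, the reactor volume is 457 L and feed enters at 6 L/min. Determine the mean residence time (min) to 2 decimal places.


tau = V / v0
tau = 457 / 6
tau = 76.17 min


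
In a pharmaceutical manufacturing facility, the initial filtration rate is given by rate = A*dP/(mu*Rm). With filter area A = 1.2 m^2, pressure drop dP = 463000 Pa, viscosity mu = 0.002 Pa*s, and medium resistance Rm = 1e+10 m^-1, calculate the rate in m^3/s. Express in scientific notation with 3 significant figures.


rate = A * dP / (mu * Rm)
rate = 1.2 * 463000 / (0.002 * 1e+10)
rate = 555600.0 / 2.000e+07
rate = 2.78e-02 m^3/s


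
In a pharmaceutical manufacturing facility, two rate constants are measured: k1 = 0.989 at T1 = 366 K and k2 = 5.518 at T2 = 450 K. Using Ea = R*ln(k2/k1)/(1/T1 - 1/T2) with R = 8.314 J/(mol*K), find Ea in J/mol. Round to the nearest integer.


Ea = R * ln(k2/k1) / (1/T1 - 1/T2)
ln(k2/k1) = ln(5.518/0.989) = 1.7190764
1/T1 - 1/T2 = 1/366 - 1/450 = 0.000510018215
Ea = 8.314 * 1.7190764 / 0.000510018215
Ea = 28023 J/mol


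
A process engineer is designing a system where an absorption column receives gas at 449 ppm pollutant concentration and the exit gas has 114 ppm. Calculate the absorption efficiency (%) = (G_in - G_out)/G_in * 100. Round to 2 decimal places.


Efficiency = (G_in - G_out) / G_in * 100%
Efficiency = (449 - 114) / 449 * 100
Efficiency = 335 / 449 * 100
Efficiency = 74.61%


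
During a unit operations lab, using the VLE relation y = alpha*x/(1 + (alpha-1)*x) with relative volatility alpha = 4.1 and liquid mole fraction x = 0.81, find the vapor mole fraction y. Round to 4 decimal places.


y = alpha*x / (1 + (alpha-1)*x)
y = 4.1*0.81 / (1 + (4.1-1)*0.81)
y = 3.321 / (1 + 2.511)
y = 3.321 / 3.511
y = 0.9459


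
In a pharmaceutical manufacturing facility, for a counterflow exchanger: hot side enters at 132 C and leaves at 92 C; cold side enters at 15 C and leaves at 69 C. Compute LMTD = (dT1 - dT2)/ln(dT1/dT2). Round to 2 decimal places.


dT1 = Th_in - Tc_out = 132 - 69 = 63
dT2 = Th_out - Tc_in = 92 - 15 = 77
LMTD = (dT1 - dT2) / ln(dT1/dT2)
LMTD = (63 - 77) / ln(63/77)
LMTD = 69.77 K


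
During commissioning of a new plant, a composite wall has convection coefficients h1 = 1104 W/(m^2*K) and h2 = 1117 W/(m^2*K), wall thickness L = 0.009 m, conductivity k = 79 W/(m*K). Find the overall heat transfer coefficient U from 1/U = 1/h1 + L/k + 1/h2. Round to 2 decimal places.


1/U = 1/h1 + L/k + 1/h2
1/U = 1/1104 + 0.009/79 + 1/1117
1/U = 0.0009057971 + 0.0001139241 + 0.0008952551
1/U = 0.0019149763
U = 522.20 W/(m^2*K)


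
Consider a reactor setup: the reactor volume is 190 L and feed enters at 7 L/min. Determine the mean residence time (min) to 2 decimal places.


tau = V / v0
tau = 190 / 7
tau = 27.14 min


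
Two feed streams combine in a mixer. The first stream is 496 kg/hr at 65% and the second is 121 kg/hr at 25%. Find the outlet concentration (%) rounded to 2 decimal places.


Mass balance on solute: F1*x1 + F2*x2 = F3*x3
F3 = F1 + F2 = 496 + 121 = 617 kg/hr
x3 = (F1*x1 + F2*x2)/F3
x3 = (496*0.65 + 121*0.25) / 617
x3 = 57.16%


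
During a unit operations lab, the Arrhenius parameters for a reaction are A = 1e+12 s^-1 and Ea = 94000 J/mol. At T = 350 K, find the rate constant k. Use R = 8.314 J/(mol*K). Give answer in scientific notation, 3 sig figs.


k = A * exp(-Ea/(R*T))
k = 1e+12 * exp(-94000 / (8.314 * 350))
k = 1e+12 * exp(-32.303516)
k = 9.35e-03


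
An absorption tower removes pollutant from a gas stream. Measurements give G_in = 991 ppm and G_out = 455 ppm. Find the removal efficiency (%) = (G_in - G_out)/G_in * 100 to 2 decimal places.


Efficiency = (G_in - G_out) / G_in * 100%
Efficiency = (991 - 455) / 991 * 100
Efficiency = 536 / 991 * 100
Efficiency = 54.09%


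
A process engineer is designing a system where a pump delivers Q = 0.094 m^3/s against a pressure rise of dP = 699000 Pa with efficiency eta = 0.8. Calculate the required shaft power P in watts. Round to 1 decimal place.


P = Q * dP / eta
P = 0.094 * 699000 / 0.8
P = 65706.0 / 0.8
P = 82132.5 W


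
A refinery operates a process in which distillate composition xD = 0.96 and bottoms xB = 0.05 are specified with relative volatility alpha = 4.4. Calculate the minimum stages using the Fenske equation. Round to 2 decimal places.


N_min = ln((xD*(1-xB))/(xB*(1-xD))) / ln(alpha)
Numerator inside ln: 0.912 / 0.002 = 456.0
ln(456.0) = 6.122493
ln(alpha) = ln(4.4) = 1.481605
N_min = 6.122493 / 1.481605 = 4.13


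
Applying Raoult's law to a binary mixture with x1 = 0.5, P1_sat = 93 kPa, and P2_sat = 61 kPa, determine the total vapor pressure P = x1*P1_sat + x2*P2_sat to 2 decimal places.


P = x1*P1_sat + x2*P2_sat
x2 = 1 - x1 = 1 - 0.5 = 0.5
P = 0.5*93 + 0.5*61
P = 46.5 + 30.5
P = 77.00 kPa


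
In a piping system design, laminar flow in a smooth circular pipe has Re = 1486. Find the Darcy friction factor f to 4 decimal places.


f = 64 / Re
f = 64 / 1486
f = 0.0431


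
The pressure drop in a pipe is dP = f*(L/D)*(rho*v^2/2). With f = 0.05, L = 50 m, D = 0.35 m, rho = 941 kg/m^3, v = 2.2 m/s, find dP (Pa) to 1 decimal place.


dP = f * (L/D) * (rho*v^2/2)
dP = 0.05 * (50/0.35) * (941*2.2^2/2)
L/D = 142.85714286
rho*v^2/2 = 941*4.84/2 = 2277.22
dP = 0.05 * 142.85714286 * 2277.22
dP = 16265.9 Pa


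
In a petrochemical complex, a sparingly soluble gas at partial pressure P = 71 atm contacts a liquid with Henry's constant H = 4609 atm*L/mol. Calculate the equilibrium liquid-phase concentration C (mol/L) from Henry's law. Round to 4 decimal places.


C = P / H
C = 71 / 4609
C = 0.0154 mol/L


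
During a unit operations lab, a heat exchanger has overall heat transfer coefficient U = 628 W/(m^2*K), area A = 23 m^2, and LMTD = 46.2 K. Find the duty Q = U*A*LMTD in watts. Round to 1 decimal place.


Q = U * A * LMTD
Q = 628 * 23 * 46.2
Q = 667312.8 W


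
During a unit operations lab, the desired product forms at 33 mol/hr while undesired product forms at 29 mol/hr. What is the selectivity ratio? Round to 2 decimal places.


S = desired product rate / undesired product rate
S = 33 / 29
S = 1.14


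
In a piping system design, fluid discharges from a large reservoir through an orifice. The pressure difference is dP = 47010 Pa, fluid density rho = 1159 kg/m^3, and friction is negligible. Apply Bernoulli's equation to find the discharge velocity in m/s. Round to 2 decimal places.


v = sqrt(2*dP/rho)
v = sqrt(2*47010/1159)
v = sqrt(81.121657)
v = 9.01 m/s


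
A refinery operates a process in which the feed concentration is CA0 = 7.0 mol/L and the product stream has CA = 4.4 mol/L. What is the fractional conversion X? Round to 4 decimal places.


X = (CA0 - CA) / CA0
X = (7.0 - 4.4) / 7.0
X = 2.6 / 7.0
X = 0.3714


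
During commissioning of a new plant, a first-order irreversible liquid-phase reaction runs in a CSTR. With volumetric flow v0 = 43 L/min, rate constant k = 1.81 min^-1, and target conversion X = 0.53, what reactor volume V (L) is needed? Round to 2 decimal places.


V = v0 * X / (k * (1 - X))
V = 43 * 0.53 / (1.81 * (1 - 0.53))
V = 22.79 / (1.81 * 0.47)
V = 22.79 / 0.8507
V = 26.79 L


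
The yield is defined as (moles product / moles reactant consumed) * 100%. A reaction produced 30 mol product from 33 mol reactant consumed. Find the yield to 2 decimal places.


Yield = (moles product / moles consumed) * 100%
Yield = (30 / 33) * 100
Yield = 0.9091 * 100
Yield = 90.91%


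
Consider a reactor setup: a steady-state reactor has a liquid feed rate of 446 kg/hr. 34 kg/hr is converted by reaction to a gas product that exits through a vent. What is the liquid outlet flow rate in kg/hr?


Steady-state mass balance on the main outlet: F_out = F_in - F_removed
F_out = 446 - 34
F_out = 412 kg/hr


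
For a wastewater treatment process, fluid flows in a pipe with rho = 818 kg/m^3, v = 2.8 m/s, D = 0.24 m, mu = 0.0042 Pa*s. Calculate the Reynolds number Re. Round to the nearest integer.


Re = rho * v * D / mu
Re = 818 * 2.8 * 0.24 / 0.0042
Re = 549.696 / 0.0042
Re = 130880


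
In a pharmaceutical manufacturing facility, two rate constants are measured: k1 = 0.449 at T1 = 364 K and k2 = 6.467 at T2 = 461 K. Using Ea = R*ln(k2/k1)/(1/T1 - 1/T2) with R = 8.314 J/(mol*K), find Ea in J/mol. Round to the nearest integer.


Ea = R * ln(k2/k1) / (1/T1 - 1/T2)
ln(k2/k1) = ln(6.467/0.449) = 2.6674447
1/T1 - 1/T2 = 1/364 - 1/461 = 0.00057805535
Ea = 8.314 * 2.6674447 / 0.00057805535
Ea = 38365 J/mol


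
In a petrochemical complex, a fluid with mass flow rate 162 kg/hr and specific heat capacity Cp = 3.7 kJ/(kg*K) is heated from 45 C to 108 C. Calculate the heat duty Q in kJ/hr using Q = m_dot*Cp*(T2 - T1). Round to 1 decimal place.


Q = m_dot * Cp * (T2 - T1)
Q = 162 * 3.7 * (108 - 45)
Q = 162 * 3.7 * 63
Q = 37762.2 kJ/hr


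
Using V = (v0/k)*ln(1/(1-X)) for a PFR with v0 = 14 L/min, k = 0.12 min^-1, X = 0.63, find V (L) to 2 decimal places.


V = (v0/k) * ln(1/(1-X))
V = (14/0.12) * ln(1/(1-0.63))
V = 116.666667 * ln(2.702703)
V = 116.666667 * 0.994252
V = 116.00 L


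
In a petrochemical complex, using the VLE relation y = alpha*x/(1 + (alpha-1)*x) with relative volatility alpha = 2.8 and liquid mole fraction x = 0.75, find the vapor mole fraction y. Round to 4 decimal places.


y = alpha*x / (1 + (alpha-1)*x)
y = 2.8*0.75 / (1 + (2.8-1)*0.75)
y = 2.1 / (1 + 1.35)
y = 2.1 / 2.35
y = 0.8936


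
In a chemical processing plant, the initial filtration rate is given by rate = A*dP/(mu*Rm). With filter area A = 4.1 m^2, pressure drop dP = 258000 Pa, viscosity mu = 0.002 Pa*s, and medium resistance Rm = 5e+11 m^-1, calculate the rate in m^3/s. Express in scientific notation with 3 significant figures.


rate = A * dP / (mu * Rm)
rate = 4.1 * 258000 / (0.002 * 5e+11)
rate = 1057800.0 / 1.000e+09
rate = 1.06e-03 m^3/s


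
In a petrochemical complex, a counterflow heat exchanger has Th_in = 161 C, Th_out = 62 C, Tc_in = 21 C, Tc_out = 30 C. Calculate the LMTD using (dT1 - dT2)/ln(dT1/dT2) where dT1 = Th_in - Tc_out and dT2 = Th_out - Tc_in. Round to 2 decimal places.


dT1 = Th_in - Tc_out = 161 - 30 = 131
dT2 = Th_out - Tc_in = 62 - 21 = 41
LMTD = (dT1 - dT2) / ln(dT1/dT2)
LMTD = (131 - 41) / ln(131/41)
LMTD = 77.48 K


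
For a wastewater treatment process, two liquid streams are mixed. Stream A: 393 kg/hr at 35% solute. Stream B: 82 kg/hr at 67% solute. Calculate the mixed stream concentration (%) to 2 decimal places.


Mass balance on solute: F1*x1 + F2*x2 = F3*x3
F3 = F1 + F2 = 393 + 82 = 475 kg/hr
x3 = (F1*x1 + F2*x2)/F3
x3 = (393*0.35 + 82*0.67) / 475
x3 = 40.52%


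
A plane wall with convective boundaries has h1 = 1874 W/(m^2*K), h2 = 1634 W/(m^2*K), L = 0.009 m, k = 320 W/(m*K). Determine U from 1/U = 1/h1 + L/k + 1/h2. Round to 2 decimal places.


1/U = 1/h1 + L/k + 1/h2
1/U = 1/1874 + 0.009/320 + 1/1634
1/U = 0.0005336179 + 2.8125e-05 + 0.0006119951
1/U = 0.001173738
U = 851.98 W/(m^2*K)


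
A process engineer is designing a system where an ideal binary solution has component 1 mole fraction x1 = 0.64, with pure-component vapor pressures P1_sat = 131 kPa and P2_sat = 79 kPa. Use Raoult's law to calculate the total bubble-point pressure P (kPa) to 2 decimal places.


P = x1*P1_sat + x2*P2_sat
x2 = 1 - x1 = 1 - 0.64 = 0.36
P = 0.64*131 + 0.36*79
P = 83.84 + 28.44
P = 112.28 kPa


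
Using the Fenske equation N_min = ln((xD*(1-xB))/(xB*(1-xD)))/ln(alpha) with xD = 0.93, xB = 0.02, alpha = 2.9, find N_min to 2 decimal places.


N_min = ln((xD*(1-xB))/(xB*(1-xD))) / ln(alpha)
Numerator inside ln: 0.9114 / 0.0014 = 651.0
ln(651.0) = 6.47851
ln(alpha) = ln(2.9) = 1.064711
N_min = 6.47851 / 1.064711 = 6.08


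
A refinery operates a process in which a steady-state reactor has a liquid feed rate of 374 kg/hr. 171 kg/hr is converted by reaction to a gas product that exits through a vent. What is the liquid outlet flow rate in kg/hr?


Steady-state mass balance on the main outlet: F_out = F_in - F_removed
F_out = 374 - 171
F_out = 203 kg/hr


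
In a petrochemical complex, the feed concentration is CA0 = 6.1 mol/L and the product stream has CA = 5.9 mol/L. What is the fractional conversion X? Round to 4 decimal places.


X = (CA0 - CA) / CA0
X = (6.1 - 5.9) / 6.1
X = 0.2 / 6.1
X = 0.0328


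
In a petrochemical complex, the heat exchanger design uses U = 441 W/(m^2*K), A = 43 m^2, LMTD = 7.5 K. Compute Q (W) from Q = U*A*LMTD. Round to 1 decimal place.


Q = U * A * LMTD
Q = 441 * 43 * 7.5
Q = 142222.5 W


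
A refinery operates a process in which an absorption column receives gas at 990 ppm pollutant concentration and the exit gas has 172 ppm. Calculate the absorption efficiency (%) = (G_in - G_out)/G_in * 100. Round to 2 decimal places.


Efficiency = (G_in - G_out) / G_in * 100%
Efficiency = (990 - 172) / 990 * 100
Efficiency = 818 / 990 * 100
Efficiency = 82.63%


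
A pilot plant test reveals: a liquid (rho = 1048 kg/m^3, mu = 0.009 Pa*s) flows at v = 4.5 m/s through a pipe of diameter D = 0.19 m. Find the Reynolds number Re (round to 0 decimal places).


Re = rho * v * D / mu
Re = 1048 * 4.5 * 0.19 / 0.009
Re = 896.04 / 0.009
Re = 99560


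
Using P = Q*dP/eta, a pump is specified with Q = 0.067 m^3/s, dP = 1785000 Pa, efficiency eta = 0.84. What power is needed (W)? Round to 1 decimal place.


P = Q * dP / eta
P = 0.067 * 1785000 / 0.84
P = 119595.0 / 0.84
P = 142375.0 W


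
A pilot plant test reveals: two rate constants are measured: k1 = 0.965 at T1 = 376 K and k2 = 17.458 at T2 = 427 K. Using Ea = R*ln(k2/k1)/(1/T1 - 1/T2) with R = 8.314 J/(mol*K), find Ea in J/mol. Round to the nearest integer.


Ea = R * ln(k2/k1) / (1/T1 - 1/T2)
ln(k2/k1) = ln(17.458/0.965) = 2.8954252
1/T1 - 1/T2 = 1/376 - 1/427 = 0.000317654093
Ea = 8.314 * 2.8954252 / 0.000317654093
Ea = 75782 J/mol


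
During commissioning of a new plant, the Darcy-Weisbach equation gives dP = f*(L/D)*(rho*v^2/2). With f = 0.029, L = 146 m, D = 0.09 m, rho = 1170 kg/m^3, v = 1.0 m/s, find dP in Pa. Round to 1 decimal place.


dP = f * (L/D) * (rho*v^2/2)
dP = 0.029 * (146/0.09) * (1170*1.0^2/2)
L/D = 1622.22222222
rho*v^2/2 = 1170*1.0/2 = 585.0
dP = 0.029 * 1622.22222222 * 585.0
dP = 27521.0 Pa


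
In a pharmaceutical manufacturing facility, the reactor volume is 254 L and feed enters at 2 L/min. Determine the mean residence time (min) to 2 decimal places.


tau = V / v0
tau = 254 / 2
tau = 127.00 min


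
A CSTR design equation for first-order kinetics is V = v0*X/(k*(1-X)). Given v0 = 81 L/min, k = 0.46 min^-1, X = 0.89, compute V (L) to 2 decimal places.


V = v0 * X / (k * (1 - X))
V = 81 * 0.89 / (0.46 * (1 - 0.89))
V = 72.09 / (0.46 * 0.11)
V = 72.09 / 0.0506
V = 1424.70 L


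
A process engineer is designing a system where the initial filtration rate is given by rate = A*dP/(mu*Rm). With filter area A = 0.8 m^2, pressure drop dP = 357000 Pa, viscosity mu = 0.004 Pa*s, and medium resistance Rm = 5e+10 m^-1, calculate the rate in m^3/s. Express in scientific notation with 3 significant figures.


rate = A * dP / (mu * Rm)
rate = 0.8 * 357000 / (0.004 * 5e+10)
rate = 285600.0 / 2.000e+08
rate = 1.43e-03 m^3/s


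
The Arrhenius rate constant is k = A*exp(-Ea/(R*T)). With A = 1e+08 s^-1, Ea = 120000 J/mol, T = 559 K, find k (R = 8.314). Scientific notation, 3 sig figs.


k = A * exp(-Ea/(R*T))
k = 1e+08 * exp(-120000 / (8.314 * 559))
k = 1e+08 * exp(-25.820189)
k = 6.12e-04


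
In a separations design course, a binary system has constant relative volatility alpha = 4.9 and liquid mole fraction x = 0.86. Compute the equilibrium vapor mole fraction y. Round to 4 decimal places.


y = alpha*x / (1 + (alpha-1)*x)
y = 4.9*0.86 / (1 + (4.9-1)*0.86)
y = 4.214 / (1 + 3.354)
y = 4.214 / 4.354
y = 0.9678


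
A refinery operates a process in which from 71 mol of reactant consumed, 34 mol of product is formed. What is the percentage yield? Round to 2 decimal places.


Yield = (moles product / moles consumed) * 100%
Yield = (34 / 71) * 100
Yield = 0.4789 * 100
Yield = 47.89%


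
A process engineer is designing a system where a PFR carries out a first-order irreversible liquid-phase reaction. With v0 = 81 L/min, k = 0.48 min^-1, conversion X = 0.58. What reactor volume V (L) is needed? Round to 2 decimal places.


V = (v0/k) * ln(1/(1-X))
V = (81/0.48) * ln(1/(1-0.58))
V = 168.75 * ln(2.380952)
V = 168.75 * 0.8675
V = 146.39 L


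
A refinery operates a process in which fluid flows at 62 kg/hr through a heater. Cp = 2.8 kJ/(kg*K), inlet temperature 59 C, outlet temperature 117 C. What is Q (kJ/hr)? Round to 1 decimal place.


Q = m_dot * Cp * (T2 - T1)
Q = 62 * 2.8 * (117 - 59)
Q = 62 * 2.8 * 58
Q = 10068.8 kJ/hr


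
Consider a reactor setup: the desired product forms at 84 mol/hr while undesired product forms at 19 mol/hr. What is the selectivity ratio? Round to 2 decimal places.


S = desired product rate / undesired product rate
S = 84 / 19
S = 4.42


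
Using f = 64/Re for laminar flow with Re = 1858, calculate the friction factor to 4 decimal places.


f = 64 / Re
f = 64 / 1858
f = 0.0344


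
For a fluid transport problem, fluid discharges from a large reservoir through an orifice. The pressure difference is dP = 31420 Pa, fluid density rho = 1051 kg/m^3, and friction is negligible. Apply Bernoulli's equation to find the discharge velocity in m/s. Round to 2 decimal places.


v = sqrt(2*dP/rho)
v = sqrt(2*31420/1051)
v = sqrt(59.790676)
v = 7.73 m/s


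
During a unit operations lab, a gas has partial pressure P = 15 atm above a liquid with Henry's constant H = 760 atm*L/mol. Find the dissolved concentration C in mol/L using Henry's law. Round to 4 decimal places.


C = P / H
C = 15 / 760
C = 0.0197 mol/L


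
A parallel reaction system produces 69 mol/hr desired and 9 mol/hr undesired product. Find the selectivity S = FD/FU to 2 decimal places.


S = desired product rate / undesired product rate
S = 69 / 9
S = 7.67


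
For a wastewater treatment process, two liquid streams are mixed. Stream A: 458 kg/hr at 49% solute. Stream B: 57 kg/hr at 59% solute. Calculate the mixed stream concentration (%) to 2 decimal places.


Mass balance on solute: F1*x1 + F2*x2 = F3*x3
F3 = F1 + F2 = 458 + 57 = 515 kg/hr
x3 = (F1*x1 + F2*x2)/F3
x3 = (458*0.49 + 57*0.59) / 515
x3 = 50.11%


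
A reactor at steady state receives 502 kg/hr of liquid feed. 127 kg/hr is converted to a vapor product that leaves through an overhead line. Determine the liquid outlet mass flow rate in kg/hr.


Steady-state mass balance on the main outlet: F_out = F_in - F_removed
F_out = 502 - 127
F_out = 375 kg/hr


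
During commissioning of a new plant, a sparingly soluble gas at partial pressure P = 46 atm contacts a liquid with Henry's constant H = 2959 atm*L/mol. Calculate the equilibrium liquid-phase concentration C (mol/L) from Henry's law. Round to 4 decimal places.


C = P / H
C = 46 / 2959
C = 0.0155 mol/L


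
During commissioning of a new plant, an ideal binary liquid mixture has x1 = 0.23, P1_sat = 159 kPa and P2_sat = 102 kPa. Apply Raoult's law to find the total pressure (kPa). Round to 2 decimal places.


P = x1*P1_sat + x2*P2_sat
x2 = 1 - x1 = 1 - 0.23 = 0.77
P = 0.23*159 + 0.77*102
P = 36.57 + 78.54
P = 115.11 kPa


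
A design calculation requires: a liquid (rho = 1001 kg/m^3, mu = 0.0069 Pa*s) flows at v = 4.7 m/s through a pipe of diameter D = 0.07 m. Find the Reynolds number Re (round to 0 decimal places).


Re = rho * v * D / mu
Re = 1001 * 4.7 * 0.07 / 0.0069
Re = 329.329 / 0.0069
Re = 47729


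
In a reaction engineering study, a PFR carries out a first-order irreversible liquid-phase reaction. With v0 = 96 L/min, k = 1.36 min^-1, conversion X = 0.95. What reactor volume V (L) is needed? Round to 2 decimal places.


V = (v0/k) * ln(1/(1-X))
V = (96/1.36) * ln(1/(1-0.95))
V = 70.588235 * ln(20.0)
V = 70.588235 * 2.995732
V = 211.46 L


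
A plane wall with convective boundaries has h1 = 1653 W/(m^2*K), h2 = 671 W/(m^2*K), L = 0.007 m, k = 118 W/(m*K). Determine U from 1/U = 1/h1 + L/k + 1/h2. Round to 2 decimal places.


1/U = 1/h1 + L/k + 1/h2
1/U = 1/1653 + 0.007/118 + 1/671
1/U = 0.0006049607 + 5.9322e-05 + 0.001490313
1/U = 0.0021545957
U = 464.12 W/(m^2*K)


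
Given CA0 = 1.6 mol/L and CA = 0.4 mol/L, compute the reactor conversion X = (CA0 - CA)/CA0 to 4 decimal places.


X = (CA0 - CA) / CA0
X = (1.6 - 0.4) / 1.6
X = 1.2 / 1.6
X = 0.7500


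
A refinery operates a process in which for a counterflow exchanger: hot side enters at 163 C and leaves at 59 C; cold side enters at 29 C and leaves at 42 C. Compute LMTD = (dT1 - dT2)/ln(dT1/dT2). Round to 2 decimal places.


dT1 = Th_in - Tc_out = 163 - 42 = 121
dT2 = Th_out - Tc_in = 59 - 29 = 30
LMTD = (dT1 - dT2) / ln(dT1/dT2)
LMTD = (121 - 30) / ln(121/30)
LMTD = 65.25 K


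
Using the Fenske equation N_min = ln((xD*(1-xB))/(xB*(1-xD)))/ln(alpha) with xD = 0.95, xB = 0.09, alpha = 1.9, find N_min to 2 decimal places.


N_min = ln((xD*(1-xB))/(xB*(1-xD))) / ln(alpha)
Numerator inside ln: 0.8645 / 0.0045 = 192.111111
ln(192.111111) = 5.258074
ln(alpha) = ln(1.9) = 0.641854
N_min = 5.258074 / 0.641854 = 8.19


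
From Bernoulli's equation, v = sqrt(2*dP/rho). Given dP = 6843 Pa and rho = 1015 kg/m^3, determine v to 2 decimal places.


v = sqrt(2*dP/rho)
v = sqrt(2*6843/1015)
v = sqrt(13.483744)
v = 3.67 m/s


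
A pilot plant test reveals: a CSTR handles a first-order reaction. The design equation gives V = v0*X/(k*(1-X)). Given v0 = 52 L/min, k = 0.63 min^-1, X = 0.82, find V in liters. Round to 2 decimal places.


V = v0 * X / (k * (1 - X))
V = 52 * 0.82 / (0.63 * (1 - 0.82))
V = 42.64 / (0.63 * 0.18)
V = 42.64 / 0.1134
V = 376.01 L


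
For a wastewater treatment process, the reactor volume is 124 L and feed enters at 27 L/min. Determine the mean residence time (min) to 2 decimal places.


tau = V / v0
tau = 124 / 27
tau = 4.59 min


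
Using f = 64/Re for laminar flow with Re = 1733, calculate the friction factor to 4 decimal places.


f = 64 / Re
f = 64 / 1733
f = 0.0369


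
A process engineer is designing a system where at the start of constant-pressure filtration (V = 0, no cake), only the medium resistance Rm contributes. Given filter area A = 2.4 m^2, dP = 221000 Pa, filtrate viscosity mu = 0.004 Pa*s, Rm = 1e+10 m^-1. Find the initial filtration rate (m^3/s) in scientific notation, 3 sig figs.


rate = A * dP / (mu * Rm)
rate = 2.4 * 221000 / (0.004 * 1e+10)
rate = 530400.0 / 4.000e+07
rate = 1.33e-02 m^3/s


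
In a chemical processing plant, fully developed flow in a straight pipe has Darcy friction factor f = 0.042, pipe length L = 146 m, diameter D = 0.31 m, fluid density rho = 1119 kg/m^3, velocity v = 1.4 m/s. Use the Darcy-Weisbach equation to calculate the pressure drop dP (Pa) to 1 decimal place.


dP = f * (L/D) * (rho*v^2/2)
dP = 0.042 * (146/0.31) * (1119*1.4^2/2)
L/D = 470.96774194
rho*v^2/2 = 1119*1.96/2 = 1096.62
dP = 0.042 * 470.96774194 * 1096.62
dP = 21691.9 Pa


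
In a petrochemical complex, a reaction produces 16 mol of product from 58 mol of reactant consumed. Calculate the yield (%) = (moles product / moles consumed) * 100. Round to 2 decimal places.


Yield = (moles product / moles consumed) * 100%
Yield = (16 / 58) * 100
Yield = 0.2759 * 100
Yield = 27.59%


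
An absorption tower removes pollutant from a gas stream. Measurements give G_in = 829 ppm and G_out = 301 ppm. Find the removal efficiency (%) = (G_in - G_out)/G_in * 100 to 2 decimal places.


Efficiency = (G_in - G_out) / G_in * 100%
Efficiency = (829 - 301) / 829 * 100
Efficiency = 528 / 829 * 100
Efficiency = 63.69%


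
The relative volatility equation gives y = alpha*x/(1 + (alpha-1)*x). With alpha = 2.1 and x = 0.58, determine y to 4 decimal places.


y = alpha*x / (1 + (alpha-1)*x)
y = 2.1*0.58 / (1 + (2.1-1)*0.58)
y = 1.218 / (1 + 0.638)
y = 1.218 / 1.638
y = 0.7436


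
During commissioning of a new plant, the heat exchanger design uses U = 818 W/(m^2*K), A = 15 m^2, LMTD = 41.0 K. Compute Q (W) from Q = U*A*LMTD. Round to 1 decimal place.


Q = U * A * LMTD
Q = 818 * 15 * 41.0
Q = 503070.0 W


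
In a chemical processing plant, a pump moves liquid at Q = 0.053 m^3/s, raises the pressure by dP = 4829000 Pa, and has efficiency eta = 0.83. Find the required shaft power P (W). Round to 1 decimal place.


P = Q * dP / eta
P = 0.053 * 4829000 / 0.83
P = 255937.0 / 0.83
P = 308357.8 W


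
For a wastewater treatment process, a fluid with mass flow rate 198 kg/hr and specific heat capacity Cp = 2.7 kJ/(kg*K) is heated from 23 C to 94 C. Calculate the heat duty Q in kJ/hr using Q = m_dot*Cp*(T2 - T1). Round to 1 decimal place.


Q = m_dot * Cp * (T2 - T1)
Q = 198 * 2.7 * (94 - 23)
Q = 198 * 2.7 * 71
Q = 37956.6 kJ/hr


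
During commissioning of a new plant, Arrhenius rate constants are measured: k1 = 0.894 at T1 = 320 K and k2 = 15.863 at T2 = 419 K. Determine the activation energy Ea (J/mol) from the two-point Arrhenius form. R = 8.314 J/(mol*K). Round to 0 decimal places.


Ea = R * ln(k2/k1) / (1/T1 - 1/T2)
ln(k2/k1) = ln(15.863/0.894) = 2.8760389
1/T1 - 1/T2 = 1/320 - 1/419 = 0.000738365155
Ea = 8.314 * 2.8760389 / 0.000738365155
Ea = 32384 J/mol
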